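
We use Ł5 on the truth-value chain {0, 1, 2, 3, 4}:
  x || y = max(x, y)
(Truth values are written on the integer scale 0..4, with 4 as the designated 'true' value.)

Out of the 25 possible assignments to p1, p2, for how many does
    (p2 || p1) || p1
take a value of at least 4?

9

value 4: 9 assignments (counts)
value 3: 7 assignments
value 2: 5 assignments
value 1: 3 assignments
value 0: 1 assignment
So 9 of the 25 assignments meet the threshold.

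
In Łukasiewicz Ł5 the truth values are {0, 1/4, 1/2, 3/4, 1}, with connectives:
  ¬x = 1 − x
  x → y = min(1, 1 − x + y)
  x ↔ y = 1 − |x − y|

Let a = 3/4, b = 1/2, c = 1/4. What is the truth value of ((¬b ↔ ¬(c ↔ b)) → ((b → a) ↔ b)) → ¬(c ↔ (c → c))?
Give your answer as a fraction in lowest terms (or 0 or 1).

¬b = ¬1/2 = 1/2
c ↔ b = 1/4 ↔ 1/2 = 3/4
¬(c ↔ b) = ¬3/4 = 1/4
¬b ↔ ¬(c ↔ b) = 1/2 ↔ 1/4 = 3/4
b → a = 1/2 → 3/4 = 1
(b → a) ↔ b = 1 ↔ 1/2 = 1/2
(¬b ↔ ¬(c ↔ b)) → ((b → a) ↔ b) = 3/4 → 1/2 = 3/4
c → c = 1/4 → 1/4 = 1
c ↔ (c → c) = 1/4 ↔ 1 = 1/4
¬(c ↔ (c → c)) = ¬1/4 = 3/4
((¬b ↔ ¬(c ↔ b)) → ((b → a) ↔ b)) → ¬(c ↔ (c → c)) = 3/4 → 3/4 = 1

1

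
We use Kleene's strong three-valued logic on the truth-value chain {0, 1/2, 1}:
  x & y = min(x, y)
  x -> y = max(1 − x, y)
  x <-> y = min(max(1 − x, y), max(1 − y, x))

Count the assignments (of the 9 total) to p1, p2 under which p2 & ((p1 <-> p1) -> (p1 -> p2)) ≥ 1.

3

p1 = 0, p2 = 0 ↦ 0  <
p1 = 0, p2 = 1/2 ↦ 1/2  <
p1 = 0, p2 = 1 ↦ 1  ≥
p1 = 1/2, p2 = 0 ↦ 0  <
p1 = 1/2, p2 = 1/2 ↦ 1/2  <
p1 = 1/2, p2 = 1 ↦ 1  ≥
p1 = 1, p2 = 0 ↦ 0  <
p1 = 1, p2 = 1/2 ↦ 1/2  <
p1 = 1, p2 = 1 ↦ 1  ≥
So 3 of the 9 assignments meet the threshold.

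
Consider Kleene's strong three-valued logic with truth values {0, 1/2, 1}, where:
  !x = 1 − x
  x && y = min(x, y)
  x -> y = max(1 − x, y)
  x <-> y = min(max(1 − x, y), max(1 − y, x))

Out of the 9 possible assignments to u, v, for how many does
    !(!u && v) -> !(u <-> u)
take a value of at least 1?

u = 0, v = 0 ↦ 0  <
u = 0, v = 1/2 ↦ 1/2  <
u = 0, v = 1 ↦ 1  ≥
u = 1/2, v = 0 ↦ 1/2  <
u = 1/2, v = 1/2 ↦ 1/2  <
u = 1/2, v = 1 ↦ 1/2  <
u = 1, v = 0 ↦ 0  <
u = 1, v = 1/2 ↦ 0  <
u = 1, v = 1 ↦ 0  <
So 1 of the 9 assignments meets the threshold.

1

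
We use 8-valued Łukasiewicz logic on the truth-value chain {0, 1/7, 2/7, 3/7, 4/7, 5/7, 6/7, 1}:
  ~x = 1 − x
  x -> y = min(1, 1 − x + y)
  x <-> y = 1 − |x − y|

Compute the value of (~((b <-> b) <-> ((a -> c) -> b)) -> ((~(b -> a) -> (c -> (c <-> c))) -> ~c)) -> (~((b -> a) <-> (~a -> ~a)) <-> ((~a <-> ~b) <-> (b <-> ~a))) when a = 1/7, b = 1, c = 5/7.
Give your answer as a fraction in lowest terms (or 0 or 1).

b <-> b = 1 <-> 1 = 1
a -> c = 1/7 -> 5/7 = 1
(a -> c) -> b = 1 -> 1 = 1
(b <-> b) <-> ((a -> c) -> b) = 1 <-> 1 = 1
~((b <-> b) <-> ((a -> c) -> b)) = ~1 = 0
b -> a = 1 -> 1/7 = 1/7
~(b -> a) = ~1/7 = 6/7
c <-> c = 5/7 <-> 5/7 = 1
c -> (c <-> c) = 5/7 -> 1 = 1
~(b -> a) -> (c -> (c <-> c)) = 6/7 -> 1 = 1
~c = ~5/7 = 2/7
(~(b -> a) -> (c -> (c <-> c))) -> ~c = 1 -> 2/7 = 2/7
~((b <-> b) <-> ((a -> c) -> b)) -> ((~(b -> a) -> (c -> (c <-> c))) -> ~c) = 0 -> 2/7 = 1
b -> a = 1 -> 1/7 = 1/7
~a = ~1/7 = 6/7
~a = ~1/7 = 6/7
~a -> ~a = 6/7 -> 6/7 = 1
(b -> a) <-> (~a -> ~a) = 1/7 <-> 1 = 1/7
~((b -> a) <-> (~a -> ~a)) = ~1/7 = 6/7
~a = ~1/7 = 6/7
~b = ~1 = 0
~a <-> ~b = 6/7 <-> 0 = 1/7
~a = ~1/7 = 6/7
b <-> ~a = 1 <-> 6/7 = 6/7
(~a <-> ~b) <-> (b <-> ~a) = 1/7 <-> 6/7 = 2/7
~((b -> a) <-> (~a -> ~a)) <-> ((~a <-> ~b) <-> (b <-> ~a)) = 6/7 <-> 2/7 = 3/7
(~((b <-> b) <-> ((a -> c) -> b)) -> ((~(b -> a) -> (c -> (c <-> c))) -> ~c)) -> (~((b -> a) <-> (~a -> ~a)) <-> ((~a <-> ~b) <-> (b <-> ~a))) = 1 -> 3/7 = 3/7

3/7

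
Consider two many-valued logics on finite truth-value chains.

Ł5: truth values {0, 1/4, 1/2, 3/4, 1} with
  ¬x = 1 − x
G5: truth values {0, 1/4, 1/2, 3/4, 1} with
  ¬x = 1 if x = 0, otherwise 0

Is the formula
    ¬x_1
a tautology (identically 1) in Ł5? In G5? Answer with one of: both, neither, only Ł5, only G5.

In Ł5: at x_1 = 1/4 the value is 3/4 — not a tautology.
In G5: at x_1 = 1/4 the value is 0 — not a tautology.

neither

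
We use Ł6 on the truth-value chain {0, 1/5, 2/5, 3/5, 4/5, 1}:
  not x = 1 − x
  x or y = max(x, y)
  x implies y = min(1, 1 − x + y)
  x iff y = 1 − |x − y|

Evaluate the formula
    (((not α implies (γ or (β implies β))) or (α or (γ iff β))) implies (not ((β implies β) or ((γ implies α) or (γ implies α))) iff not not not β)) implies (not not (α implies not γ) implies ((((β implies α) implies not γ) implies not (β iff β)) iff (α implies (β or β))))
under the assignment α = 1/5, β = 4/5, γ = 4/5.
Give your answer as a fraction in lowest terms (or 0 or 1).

2/5

not α = not 1/5 = 4/5
β implies β = 4/5 implies 4/5 = 1
γ or (β implies β) = 4/5 or 1 = 1
not α implies (γ or (β implies β)) = 4/5 implies 1 = 1
γ iff β = 4/5 iff 4/5 = 1
α or (γ iff β) = 1/5 or 1 = 1
(not α implies (γ or (β implies β))) or (α or (γ iff β)) = 1 or 1 = 1
β implies β = 4/5 implies 4/5 = 1
γ implies α = 4/5 implies 1/5 = 2/5
γ implies α = 4/5 implies 1/5 = 2/5
(γ implies α) or (γ implies α) = 2/5 or 2/5 = 2/5
(β implies β) or ((γ implies α) or (γ implies α)) = 1 or 2/5 = 1
not ((β implies β) or ((γ implies α) or (γ implies α))) = not 1 = 0
not β = not 4/5 = 1/5
not not β = not 1/5 = 4/5
not not not β = not 4/5 = 1/5
not ((β implies β) or ((γ implies α) or (γ implies α))) iff not not not β = 0 iff 1/5 = 4/5
((not α implies (γ or (β implies β))) or (α or (γ iff β))) implies (not ((β implies β) or ((γ implies α) or (γ implies α))) iff not not not β) = 1 implies 4/5 = 4/5
not γ = not 4/5 = 1/5
α implies not γ = 1/5 implies 1/5 = 1
not (α implies not γ) = not 1 = 0
not not (α implies not γ) = not 0 = 1
β implies α = 4/5 implies 1/5 = 2/5
not γ = not 4/5 = 1/5
(β implies α) implies not γ = 2/5 implies 1/5 = 4/5
β iff β = 4/5 iff 4/5 = 1
not (β iff β) = not 1 = 0
((β implies α) implies not γ) implies not (β iff β) = 4/5 implies 0 = 1/5
β or β = 4/5 or 4/5 = 4/5
α implies (β or β) = 1/5 implies 4/5 = 1
(((β implies α) implies not γ) implies not (β iff β)) iff (α implies (β or β)) = 1/5 iff 1 = 1/5
not not (α implies not γ) implies ((((β implies α) implies not γ) implies not (β iff β)) iff (α implies (β or β))) = 1 implies 1/5 = 1/5
(((not α implies (γ or (β implies β))) or (α or (γ iff β))) implies (not ((β implies β) or ((γ implies α) or (γ implies α))) iff not not not β)) implies (not not (α implies not γ) implies ((((β implies α) implies not γ) implies not (β iff β)) iff (α implies (β or β)))) = 4/5 implies 1/5 = 2/5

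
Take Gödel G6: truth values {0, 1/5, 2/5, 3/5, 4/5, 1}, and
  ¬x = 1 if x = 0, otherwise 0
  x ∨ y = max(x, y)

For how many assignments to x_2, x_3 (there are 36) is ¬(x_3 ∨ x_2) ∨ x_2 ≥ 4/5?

13

value 1: 7 assignments (counts)
value 4/5: 6 assignments (counts)
value 3/5: 6 assignments
value 2/5: 6 assignments
value 1/5: 6 assignments
value 0: 5 assignments
So 13 of the 36 assignments meet the threshold.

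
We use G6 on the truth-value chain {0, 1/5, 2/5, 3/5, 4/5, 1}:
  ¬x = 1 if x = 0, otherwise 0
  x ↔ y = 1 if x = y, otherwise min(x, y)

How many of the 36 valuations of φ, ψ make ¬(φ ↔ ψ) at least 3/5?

10

value 1: 10 assignments (counts)
value 0: 26 assignments
So 10 of the 36 assignments meet the threshold.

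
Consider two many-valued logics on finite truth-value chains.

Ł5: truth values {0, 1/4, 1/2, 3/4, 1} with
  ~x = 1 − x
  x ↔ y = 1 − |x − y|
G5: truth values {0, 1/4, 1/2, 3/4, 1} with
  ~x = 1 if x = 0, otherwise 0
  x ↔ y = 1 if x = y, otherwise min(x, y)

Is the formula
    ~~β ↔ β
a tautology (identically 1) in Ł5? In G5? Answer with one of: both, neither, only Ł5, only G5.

In Ł5: every assignment gives 1 — tautology.
In G5: at β = 1/4 the value is 1/4 — not a tautology.

only Ł5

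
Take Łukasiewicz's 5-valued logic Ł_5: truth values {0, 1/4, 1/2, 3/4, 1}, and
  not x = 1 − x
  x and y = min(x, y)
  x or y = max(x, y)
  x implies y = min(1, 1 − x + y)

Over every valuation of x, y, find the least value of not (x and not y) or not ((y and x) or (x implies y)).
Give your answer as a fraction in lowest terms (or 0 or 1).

1/2

Take x = 1/2, y = 0:
not y = not 0 = 1
x and not y = 1/2 and 1 = 1/2
not (x and not y) = not 1/2 = 1/2
y and x = 0 and 1/2 = 0
x implies y = 1/2 implies 0 = 1/2
(y and x) or (x implies y) = 0 or 1/2 = 1/2
not ((y and x) or (x implies y)) = not 1/2 = 1/2
not (x and not y) or not ((y and x) or (x implies y)) = 1/2 or 1/2 = 1/2
No assignment yields a value below 1/2, so this is the minimum.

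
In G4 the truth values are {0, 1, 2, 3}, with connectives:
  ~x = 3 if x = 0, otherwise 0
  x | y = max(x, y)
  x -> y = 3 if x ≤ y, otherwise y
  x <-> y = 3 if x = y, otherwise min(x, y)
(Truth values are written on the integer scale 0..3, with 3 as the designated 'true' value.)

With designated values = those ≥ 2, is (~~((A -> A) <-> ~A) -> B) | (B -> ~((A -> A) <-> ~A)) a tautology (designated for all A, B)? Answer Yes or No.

Counterexample: take A = 0, B = 1.
A -> A = 0 -> 0 = 3
~A = ~0 = 3
(A -> A) <-> ~A = 3 <-> 3 = 3
~((A -> A) <-> ~A) = ~3 = 0
~~((A -> A) <-> ~A) = ~0 = 3
~~((A -> A) <-> ~A) -> B = 3 -> 1 = 1
A -> A = 0 -> 0 = 3
~A = ~0 = 3
(A -> A) <-> ~A = 3 <-> 3 = 3
~((A -> A) <-> ~A) = ~3 = 0
B -> ~((A -> A) <-> ~A) = 1 -> 0 = 0
(~~((A -> A) <-> ~A) -> B) | (B -> ~((A -> A) <-> ~A)) = 1 | 0 = 1
This gives 1, which is below 2.

No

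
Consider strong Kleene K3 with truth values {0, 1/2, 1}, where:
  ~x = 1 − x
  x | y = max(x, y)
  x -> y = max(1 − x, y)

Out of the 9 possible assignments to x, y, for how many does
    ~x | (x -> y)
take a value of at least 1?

x = 0, y = 0 ↦ 1  ≥
x = 0, y = 1/2 ↦ 1  ≥
x = 0, y = 1 ↦ 1  ≥
x = 1/2, y = 0 ↦ 1/2  <
x = 1/2, y = 1/2 ↦ 1/2  <
x = 1/2, y = 1 ↦ 1  ≥
x = 1, y = 0 ↦ 0  <
x = 1, y = 1/2 ↦ 1/2  <
x = 1, y = 1 ↦ 1  ≥
So 5 of the 9 assignments meet the threshold.

5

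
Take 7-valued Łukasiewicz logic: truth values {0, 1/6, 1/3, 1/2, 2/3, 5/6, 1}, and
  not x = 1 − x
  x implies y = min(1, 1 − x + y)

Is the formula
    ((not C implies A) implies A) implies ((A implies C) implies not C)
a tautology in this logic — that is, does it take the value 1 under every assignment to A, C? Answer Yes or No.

No

Counterexample: take A = 1/6, C = 1.
not C = not 1 = 0
not C implies A = 0 implies 1/6 = 1
(not C implies A) implies A = 1 implies 1/6 = 1/6
A implies C = 1/6 implies 1 = 1
not C = not 1 = 0
(A implies C) implies not C = 1 implies 0 = 0
((not C implies A) implies A) implies ((A implies C) implies not C) = 1/6 implies 0 = 5/6
This gives 5/6 ≠ 1.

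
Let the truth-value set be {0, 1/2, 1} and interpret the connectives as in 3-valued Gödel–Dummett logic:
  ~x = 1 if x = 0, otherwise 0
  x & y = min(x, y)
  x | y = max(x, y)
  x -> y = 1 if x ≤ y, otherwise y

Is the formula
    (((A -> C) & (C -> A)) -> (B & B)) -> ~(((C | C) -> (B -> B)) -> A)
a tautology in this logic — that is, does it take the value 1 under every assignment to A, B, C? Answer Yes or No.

No

Counterexample: take A = 1/2, B = 0, C = 0.
A -> C = 1/2 -> 0 = 0
C -> A = 0 -> 1/2 = 1
(A -> C) & (C -> A) = 0 & 1 = 0
B & B = 0 & 0 = 0
((A -> C) & (C -> A)) -> (B & B) = 0 -> 0 = 1
C | C = 0 | 0 = 0
B -> B = 0 -> 0 = 1
(C | C) -> (B -> B) = 0 -> 1 = 1
((C | C) -> (B -> B)) -> A = 1 -> 1/2 = 1/2
~(((C | C) -> (B -> B)) -> A) = ~1/2 = 0
(((A -> C) & (C -> A)) -> (B & B)) -> ~(((C | C) -> (B -> B)) -> A) = 1 -> 0 = 0
This gives 0 ≠ 1.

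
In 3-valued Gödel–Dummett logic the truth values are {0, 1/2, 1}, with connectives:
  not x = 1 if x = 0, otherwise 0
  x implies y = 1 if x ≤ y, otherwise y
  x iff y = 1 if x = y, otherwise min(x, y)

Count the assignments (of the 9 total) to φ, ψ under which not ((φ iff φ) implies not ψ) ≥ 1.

φ = 0, ψ = 0 ↦ 0  <
φ = 0, ψ = 1/2 ↦ 1  ≥
φ = 0, ψ = 1 ↦ 1  ≥
φ = 1/2, ψ = 0 ↦ 0  <
φ = 1/2, ψ = 1/2 ↦ 1  ≥
φ = 1/2, ψ = 1 ↦ 1  ≥
φ = 1, ψ = 0 ↦ 0  <
φ = 1, ψ = 1/2 ↦ 1  ≥
φ = 1, ψ = 1 ↦ 1  ≥
So 6 of the 9 assignments meet the threshold.

6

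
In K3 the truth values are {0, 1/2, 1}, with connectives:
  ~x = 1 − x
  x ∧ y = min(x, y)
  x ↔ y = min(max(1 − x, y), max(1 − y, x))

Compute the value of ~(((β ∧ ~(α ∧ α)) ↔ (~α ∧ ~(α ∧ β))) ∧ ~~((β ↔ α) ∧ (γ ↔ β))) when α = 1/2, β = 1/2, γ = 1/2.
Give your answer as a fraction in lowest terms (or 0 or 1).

α ∧ α = 1/2 ∧ 1/2 = 1/2
~(α ∧ α) = ~1/2 = 1/2
β ∧ ~(α ∧ α) = 1/2 ∧ 1/2 = 1/2
~α = ~1/2 = 1/2
α ∧ β = 1/2 ∧ 1/2 = 1/2
~(α ∧ β) = ~1/2 = 1/2
~α ∧ ~(α ∧ β) = 1/2 ∧ 1/2 = 1/2
(β ∧ ~(α ∧ α)) ↔ (~α ∧ ~(α ∧ β)) = 1/2 ↔ 1/2 = 1/2
β ↔ α = 1/2 ↔ 1/2 = 1/2
γ ↔ β = 1/2 ↔ 1/2 = 1/2
(β ↔ α) ∧ (γ ↔ β) = 1/2 ∧ 1/2 = 1/2
~((β ↔ α) ∧ (γ ↔ β)) = ~1/2 = 1/2
~~((β ↔ α) ∧ (γ ↔ β)) = ~1/2 = 1/2
((β ∧ ~(α ∧ α)) ↔ (~α ∧ ~(α ∧ β))) ∧ ~~((β ↔ α) ∧ (γ ↔ β)) = 1/2 ∧ 1/2 = 1/2
~(((β ∧ ~(α ∧ α)) ↔ (~α ∧ ~(α ∧ β))) ∧ ~~((β ↔ α) ∧ (γ ↔ β))) = ~1/2 = 1/2

1/2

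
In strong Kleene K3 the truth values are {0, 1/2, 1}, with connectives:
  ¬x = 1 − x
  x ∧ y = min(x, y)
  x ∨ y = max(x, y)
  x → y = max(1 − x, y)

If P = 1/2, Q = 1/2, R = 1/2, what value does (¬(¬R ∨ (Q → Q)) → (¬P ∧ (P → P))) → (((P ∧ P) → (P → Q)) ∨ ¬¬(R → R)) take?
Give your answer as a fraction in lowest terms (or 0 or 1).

1/2

¬R = ¬1/2 = 1/2
Q → Q = 1/2 → 1/2 = 1/2
¬R ∨ (Q → Q) = 1/2 ∨ 1/2 = 1/2
¬(¬R ∨ (Q → Q)) = ¬1/2 = 1/2
¬P = ¬1/2 = 1/2
P → P = 1/2 → 1/2 = 1/2
¬P ∧ (P → P) = 1/2 ∧ 1/2 = 1/2
¬(¬R ∨ (Q → Q)) → (¬P ∧ (P → P)) = 1/2 → 1/2 = 1/2
P ∧ P = 1/2 ∧ 1/2 = 1/2
P → Q = 1/2 → 1/2 = 1/2
(P ∧ P) → (P → Q) = 1/2 → 1/2 = 1/2
R → R = 1/2 → 1/2 = 1/2
¬(R → R) = ¬1/2 = 1/2
¬¬(R → R) = ¬1/2 = 1/2
((P ∧ P) → (P → Q)) ∨ ¬¬(R → R) = 1/2 ∨ 1/2 = 1/2
(¬(¬R ∨ (Q → Q)) → (¬P ∧ (P → P))) → (((P ∧ P) → (P → Q)) ∨ ¬¬(R → R)) = 1/2 → 1/2 = 1/2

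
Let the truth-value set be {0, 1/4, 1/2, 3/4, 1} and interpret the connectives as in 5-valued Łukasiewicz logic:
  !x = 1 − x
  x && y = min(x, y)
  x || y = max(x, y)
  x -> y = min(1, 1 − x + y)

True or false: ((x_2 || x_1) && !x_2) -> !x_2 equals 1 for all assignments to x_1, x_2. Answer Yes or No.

Yes

At x_1 = 3/4, x_2 = 1/4, for instance:
x_2 || x_1 = 1/4 || 3/4 = 3/4
!x_2 = !1/4 = 3/4
(x_2 || x_1) && !x_2 = 3/4 && 3/4 = 3/4
((x_2 || x_1) && !x_2) -> !x_2 = 3/4 -> 3/4 = 1
and checking the remaining 24 assignments likewise gives ≥ 1 in every case.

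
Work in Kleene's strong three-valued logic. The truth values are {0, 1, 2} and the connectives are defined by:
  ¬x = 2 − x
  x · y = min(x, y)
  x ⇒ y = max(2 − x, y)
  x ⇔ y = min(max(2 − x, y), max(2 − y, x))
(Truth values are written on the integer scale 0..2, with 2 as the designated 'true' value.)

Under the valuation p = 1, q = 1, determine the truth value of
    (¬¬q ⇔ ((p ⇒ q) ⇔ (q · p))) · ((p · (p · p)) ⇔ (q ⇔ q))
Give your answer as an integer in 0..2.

1

¬q = ¬1 = 1
¬¬q = ¬1 = 1
p ⇒ q = 1 ⇒ 1 = 1
q · p = 1 · 1 = 1
(p ⇒ q) ⇔ (q · p) = 1 ⇔ 1 = 1
¬¬q ⇔ ((p ⇒ q) ⇔ (q · p)) = 1 ⇔ 1 = 1
p · p = 1 · 1 = 1
p · (p · p) = 1 · 1 = 1
q ⇔ q = 1 ⇔ 1 = 1
(p · (p · p)) ⇔ (q ⇔ q) = 1 ⇔ 1 = 1
(¬¬q ⇔ ((p ⇒ q) ⇔ (q · p))) · ((p · (p · p)) ⇔ (q ⇔ q)) = 1 · 1 = 1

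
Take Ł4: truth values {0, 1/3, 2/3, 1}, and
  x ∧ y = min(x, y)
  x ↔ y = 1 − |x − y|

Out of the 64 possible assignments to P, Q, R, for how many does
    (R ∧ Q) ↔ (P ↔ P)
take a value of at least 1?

4

value 1: 4 assignments (counts)
value 2/3: 12 assignments
value 1/3: 20 assignments
value 0: 28 assignments
So 4 of the 64 assignments meet the threshold.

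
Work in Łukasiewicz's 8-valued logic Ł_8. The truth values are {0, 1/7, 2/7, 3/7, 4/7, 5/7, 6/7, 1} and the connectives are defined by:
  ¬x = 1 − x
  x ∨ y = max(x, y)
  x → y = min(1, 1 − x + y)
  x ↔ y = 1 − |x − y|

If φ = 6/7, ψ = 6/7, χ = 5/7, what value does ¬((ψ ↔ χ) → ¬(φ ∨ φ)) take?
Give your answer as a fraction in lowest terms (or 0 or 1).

5/7

ψ ↔ χ = 6/7 ↔ 5/7 = 6/7
φ ∨ φ = 6/7 ∨ 6/7 = 6/7
¬(φ ∨ φ) = ¬6/7 = 1/7
(ψ ↔ χ) → ¬(φ ∨ φ) = 6/7 → 1/7 = 2/7
¬((ψ ↔ χ) → ¬(φ ∨ φ)) = ¬2/7 = 5/7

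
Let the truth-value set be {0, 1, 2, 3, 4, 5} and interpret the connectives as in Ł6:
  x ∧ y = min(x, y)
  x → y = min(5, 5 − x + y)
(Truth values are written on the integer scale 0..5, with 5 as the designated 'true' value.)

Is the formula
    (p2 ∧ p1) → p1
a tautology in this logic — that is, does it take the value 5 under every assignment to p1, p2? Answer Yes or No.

At p1 = 4, p2 = 5, for instance:
p2 ∧ p1 = 5 ∧ 4 = 4
(p2 ∧ p1) → p1 = 4 → 4 = 5
and checking the remaining 35 assignments likewise gives ≥ 5 in every case.

Yes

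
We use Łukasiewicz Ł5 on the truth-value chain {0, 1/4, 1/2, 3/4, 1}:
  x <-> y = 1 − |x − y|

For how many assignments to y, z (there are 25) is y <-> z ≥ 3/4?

value 1: 5 assignments (counts)
value 3/4: 8 assignments (counts)
value 1/2: 6 assignments
value 1/4: 4 assignments
value 0: 2 assignments
So 13 of the 25 assignments meet the threshold.

13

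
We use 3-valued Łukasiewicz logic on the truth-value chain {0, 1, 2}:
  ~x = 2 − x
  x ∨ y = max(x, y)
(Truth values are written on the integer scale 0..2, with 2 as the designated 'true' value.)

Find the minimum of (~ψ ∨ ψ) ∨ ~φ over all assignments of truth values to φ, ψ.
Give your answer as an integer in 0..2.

1

Take φ = 1, ψ = 1:
~ψ = ~1 = 1
~ψ ∨ ψ = 1 ∨ 1 = 1
~φ = ~1 = 1
(~ψ ∨ ψ) ∨ ~φ = 1 ∨ 1 = 1
No assignment yields a value below 1, so this is the minimum.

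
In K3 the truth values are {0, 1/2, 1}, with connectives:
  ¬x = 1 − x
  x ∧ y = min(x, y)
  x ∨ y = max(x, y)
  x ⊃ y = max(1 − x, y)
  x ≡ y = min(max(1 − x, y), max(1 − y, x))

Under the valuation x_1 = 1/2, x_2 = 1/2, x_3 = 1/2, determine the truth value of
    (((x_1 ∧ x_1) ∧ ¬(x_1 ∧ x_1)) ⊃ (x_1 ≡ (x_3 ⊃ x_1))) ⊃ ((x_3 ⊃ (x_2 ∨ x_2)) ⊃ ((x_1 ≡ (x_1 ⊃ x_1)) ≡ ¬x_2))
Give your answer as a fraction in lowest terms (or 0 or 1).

x_1 ∧ x_1 = 1/2 ∧ 1/2 = 1/2
x_1 ∧ x_1 = 1/2 ∧ 1/2 = 1/2
¬(x_1 ∧ x_1) = ¬1/2 = 1/2
(x_1 ∧ x_1) ∧ ¬(x_1 ∧ x_1) = 1/2 ∧ 1/2 = 1/2
x_3 ⊃ x_1 = 1/2 ⊃ 1/2 = 1/2
x_1 ≡ (x_3 ⊃ x_1) = 1/2 ≡ 1/2 = 1/2
((x_1 ∧ x_1) ∧ ¬(x_1 ∧ x_1)) ⊃ (x_1 ≡ (x_3 ⊃ x_1)) = 1/2 ⊃ 1/2 = 1/2
x_2 ∨ x_2 = 1/2 ∨ 1/2 = 1/2
x_3 ⊃ (x_2 ∨ x_2) = 1/2 ⊃ 1/2 = 1/2
x_1 ⊃ x_1 = 1/2 ⊃ 1/2 = 1/2
x_1 ≡ (x_1 ⊃ x_1) = 1/2 ≡ 1/2 = 1/2
¬x_2 = ¬1/2 = 1/2
(x_1 ≡ (x_1 ⊃ x_1)) ≡ ¬x_2 = 1/2 ≡ 1/2 = 1/2
(x_3 ⊃ (x_2 ∨ x_2)) ⊃ ((x_1 ≡ (x_1 ⊃ x_1)) ≡ ¬x_2) = 1/2 ⊃ 1/2 = 1/2
(((x_1 ∧ x_1) ∧ ¬(x_1 ∧ x_1)) ⊃ (x_1 ≡ (x_3 ⊃ x_1))) ⊃ ((x_3 ⊃ (x_2 ∨ x_2)) ⊃ ((x_1 ≡ (x_1 ⊃ x_1)) ≡ ¬x_2)) = 1/2 ⊃ 1/2 = 1/2

1/2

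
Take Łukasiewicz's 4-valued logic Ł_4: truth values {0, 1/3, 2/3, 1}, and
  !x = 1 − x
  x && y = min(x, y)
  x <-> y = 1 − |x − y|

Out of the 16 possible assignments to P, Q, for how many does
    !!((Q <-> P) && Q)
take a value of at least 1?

1

P = 0, Q = 0 ↦ 0  <
P = 0, Q = 1/3 ↦ 1/3  <
P = 0, Q = 2/3 ↦ 1/3  <
P = 0, Q = 1 ↦ 0  <
P = 1/3, Q = 0 ↦ 0  <
P = 1/3, Q = 1/3 ↦ 1/3  <
P = 1/3, Q = 2/3 ↦ 2/3  <
P = 1/3, Q = 1 ↦ 1/3  <
P = 2/3, Q = 0 ↦ 0  <
P = 2/3, Q = 1/3 ↦ 1/3  <
P = 2/3, Q = 2/3 ↦ 2/3  <
P = 2/3, Q = 1 ↦ 2/3  <
P = 1, Q = 0 ↦ 0  <
P = 1, Q = 1/3 ↦ 1/3  <
P = 1, Q = 2/3 ↦ 2/3  <
P = 1, Q = 1 ↦ 1  ≥
So 1 of the 16 assignments meets the threshold.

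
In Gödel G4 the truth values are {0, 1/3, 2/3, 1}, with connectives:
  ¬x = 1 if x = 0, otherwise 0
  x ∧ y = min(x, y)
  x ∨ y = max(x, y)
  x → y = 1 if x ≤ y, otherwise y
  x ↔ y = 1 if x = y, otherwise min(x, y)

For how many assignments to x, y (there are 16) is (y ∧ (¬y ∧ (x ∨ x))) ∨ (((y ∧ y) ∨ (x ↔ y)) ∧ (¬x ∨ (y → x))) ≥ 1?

5

x = 0, y = 0 ↦ 1  ≥
x = 0, y = 1/3 ↦ 1/3  <
x = 0, y = 2/3 ↦ 2/3  <
x = 0, y = 1 ↦ 1  ≥
x = 1/3, y = 0 ↦ 0  <
x = 1/3, y = 1/3 ↦ 1  ≥
x = 1/3, y = 2/3 ↦ 1/3  <
x = 1/3, y = 1 ↦ 1/3  <
x = 2/3, y = 0 ↦ 0  <
x = 2/3, y = 1/3 ↦ 1/3  <
x = 2/3, y = 2/3 ↦ 1  ≥
x = 2/3, y = 1 ↦ 2/3  <
x = 1, y = 0 ↦ 0  <
x = 1, y = 1/3 ↦ 1/3  <
x = 1, y = 2/3 ↦ 2/3  <
x = 1, y = 1 ↦ 1  ≥
So 5 of the 16 assignments meet the threshold.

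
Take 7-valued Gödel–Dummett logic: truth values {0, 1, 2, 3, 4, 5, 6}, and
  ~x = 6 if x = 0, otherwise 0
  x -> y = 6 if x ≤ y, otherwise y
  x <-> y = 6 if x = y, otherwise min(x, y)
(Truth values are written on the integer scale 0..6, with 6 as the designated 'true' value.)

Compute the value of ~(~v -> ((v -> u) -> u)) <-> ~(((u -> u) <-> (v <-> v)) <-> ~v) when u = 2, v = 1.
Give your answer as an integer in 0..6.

~v = ~1 = 0
v -> u = 1 -> 2 = 6
(v -> u) -> u = 6 -> 2 = 2
~v -> ((v -> u) -> u) = 0 -> 2 = 6
~(~v -> ((v -> u) -> u)) = ~6 = 0
u -> u = 2 -> 2 = 6
v <-> v = 1 <-> 1 = 6
(u -> u) <-> (v <-> v) = 6 <-> 6 = 6
~v = ~1 = 0
((u -> u) <-> (v <-> v)) <-> ~v = 6 <-> 0 = 0
~(((u -> u) <-> (v <-> v)) <-> ~v) = ~0 = 6
~(~v -> ((v -> u) -> u)) <-> ~(((u -> u) <-> (v <-> v)) <-> ~v) = 0 <-> 6 = 0

0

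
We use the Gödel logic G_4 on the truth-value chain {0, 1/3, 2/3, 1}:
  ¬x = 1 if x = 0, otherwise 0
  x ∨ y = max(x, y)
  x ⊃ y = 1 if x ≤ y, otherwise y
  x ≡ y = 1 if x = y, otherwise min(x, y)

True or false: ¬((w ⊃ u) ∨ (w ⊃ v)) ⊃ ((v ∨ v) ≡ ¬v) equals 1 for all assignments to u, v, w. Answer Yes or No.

No

Counterexample: take u = 0, v = 0, w = 1/3.
w ⊃ u = 1/3 ⊃ 0 = 0
w ⊃ v = 1/3 ⊃ 0 = 0
(w ⊃ u) ∨ (w ⊃ v) = 0 ∨ 0 = 0
¬((w ⊃ u) ∨ (w ⊃ v)) = ¬0 = 1
v ∨ v = 0 ∨ 0 = 0
¬v = ¬0 = 1
(v ∨ v) ≡ ¬v = 0 ≡ 1 = 0
¬((w ⊃ u) ∨ (w ⊃ v)) ⊃ ((v ∨ v) ≡ ¬v) = 1 ⊃ 0 = 0
This gives 0 ≠ 1.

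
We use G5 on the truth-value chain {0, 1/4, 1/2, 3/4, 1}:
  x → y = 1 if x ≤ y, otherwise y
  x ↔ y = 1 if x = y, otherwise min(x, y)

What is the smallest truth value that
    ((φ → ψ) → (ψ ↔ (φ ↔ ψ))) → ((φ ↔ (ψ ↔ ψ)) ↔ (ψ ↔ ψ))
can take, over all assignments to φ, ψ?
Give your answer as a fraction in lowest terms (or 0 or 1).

Take φ = 1/4, ψ = 0:
φ → ψ = 1/4 → 0 = 0
φ ↔ ψ = 1/4 ↔ 0 = 0
ψ ↔ (φ ↔ ψ) = 0 ↔ 0 = 1
(φ → ψ) → (ψ ↔ (φ ↔ ψ)) = 0 → 1 = 1
ψ ↔ ψ = 0 ↔ 0 = 1
φ ↔ (ψ ↔ ψ) = 1/4 ↔ 1 = 1/4
ψ ↔ ψ = 0 ↔ 0 = 1
(φ ↔ (ψ ↔ ψ)) ↔ (ψ ↔ ψ) = 1/4 ↔ 1 = 1/4
((φ → ψ) → (ψ ↔ (φ ↔ ψ))) → ((φ ↔ (ψ ↔ ψ)) ↔ (ψ ↔ ψ)) = 1 → 1/4 = 1/4
No assignment yields a value below 1/4, so this is the minimum.

1/4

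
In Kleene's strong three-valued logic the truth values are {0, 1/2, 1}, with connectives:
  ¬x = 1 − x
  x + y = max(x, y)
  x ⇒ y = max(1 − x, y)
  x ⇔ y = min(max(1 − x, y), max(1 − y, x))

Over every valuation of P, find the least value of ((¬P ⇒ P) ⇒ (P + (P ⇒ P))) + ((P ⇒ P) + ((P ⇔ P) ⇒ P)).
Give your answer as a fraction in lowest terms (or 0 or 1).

1/2

Take P = 1/2:
¬P = ¬1/2 = 1/2
¬P ⇒ P = 1/2 ⇒ 1/2 = 1/2
P ⇒ P = 1/2 ⇒ 1/2 = 1/2
P + (P ⇒ P) = 1/2 + 1/2 = 1/2
(¬P ⇒ P) ⇒ (P + (P ⇒ P)) = 1/2 ⇒ 1/2 = 1/2
P ⇒ P = 1/2 ⇒ 1/2 = 1/2
P ⇔ P = 1/2 ⇔ 1/2 = 1/2
(P ⇔ P) ⇒ P = 1/2 ⇒ 1/2 = 1/2
(P ⇒ P) + ((P ⇔ P) ⇒ P) = 1/2 + 1/2 = 1/2
((¬P ⇒ P) ⇒ (P + (P ⇒ P))) + ((P ⇒ P) + ((P ⇔ P) ⇒ P)) = 1/2 + 1/2 = 1/2
No assignment yields a value below 1/2, so this is the minimum.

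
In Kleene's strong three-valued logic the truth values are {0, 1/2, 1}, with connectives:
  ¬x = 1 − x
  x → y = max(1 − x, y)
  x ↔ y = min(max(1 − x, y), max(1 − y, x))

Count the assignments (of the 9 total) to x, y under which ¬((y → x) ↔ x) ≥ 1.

x = 0, y = 0 ↦ 1  ≥
x = 0, y = 1/2 ↦ 1/2  <
x = 0, y = 1 ↦ 0  <
x = 1/2, y = 0 ↦ 1/2  <
x = 1/2, y = 1/2 ↦ 1/2  <
x = 1/2, y = 1 ↦ 1/2  <
x = 1, y = 0 ↦ 0  <
x = 1, y = 1/2 ↦ 0  <
x = 1, y = 1 ↦ 0  <
So 1 of the 9 assignments meets the threshold.

1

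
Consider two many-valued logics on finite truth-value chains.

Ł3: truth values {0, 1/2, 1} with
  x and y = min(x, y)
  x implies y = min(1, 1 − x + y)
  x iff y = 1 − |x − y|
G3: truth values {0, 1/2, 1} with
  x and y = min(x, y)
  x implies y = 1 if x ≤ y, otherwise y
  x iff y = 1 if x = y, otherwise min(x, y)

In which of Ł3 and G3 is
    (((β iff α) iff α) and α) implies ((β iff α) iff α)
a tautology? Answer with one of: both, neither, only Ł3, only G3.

both

In Ł3: every assignment gives 1 — tautology.
In G3: every assignment gives 1 — tautology.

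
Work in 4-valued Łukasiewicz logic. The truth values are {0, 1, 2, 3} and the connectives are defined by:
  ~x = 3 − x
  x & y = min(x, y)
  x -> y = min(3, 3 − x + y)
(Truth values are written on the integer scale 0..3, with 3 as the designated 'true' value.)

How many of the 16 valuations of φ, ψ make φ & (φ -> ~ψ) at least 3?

1

φ = 0, ψ = 0 ↦ 0  <
φ = 0, ψ = 1 ↦ 0  <
φ = 0, ψ = 2 ↦ 0  <
φ = 0, ψ = 3 ↦ 0  <
φ = 1, ψ = 0 ↦ 1  <
φ = 1, ψ = 1 ↦ 1  <
φ = 1, ψ = 2 ↦ 1  <
φ = 1, ψ = 3 ↦ 1  <
φ = 2, ψ = 0 ↦ 2  <
φ = 2, ψ = 1 ↦ 2  <
φ = 2, ψ = 2 ↦ 2  <
φ = 2, ψ = 3 ↦ 1  <
φ = 3, ψ = 0 ↦ 3  ≥
φ = 3, ψ = 1 ↦ 2  <
φ = 3, ψ = 2 ↦ 1  <
φ = 3, ψ = 3 ↦ 0  <
So 1 of the 16 assignments meets the threshold.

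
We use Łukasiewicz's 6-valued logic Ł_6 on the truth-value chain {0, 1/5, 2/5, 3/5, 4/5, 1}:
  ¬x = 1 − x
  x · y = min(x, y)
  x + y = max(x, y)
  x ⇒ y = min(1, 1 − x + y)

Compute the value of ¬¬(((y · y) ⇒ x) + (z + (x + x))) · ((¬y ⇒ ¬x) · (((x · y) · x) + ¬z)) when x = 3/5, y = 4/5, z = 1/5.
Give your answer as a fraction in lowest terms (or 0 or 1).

4/5

y · y = 4/5 · 4/5 = 4/5
(y · y) ⇒ x = 4/5 ⇒ 3/5 = 4/5
x + x = 3/5 + 3/5 = 3/5
z + (x + x) = 1/5 + 3/5 = 3/5
((y · y) ⇒ x) + (z + (x + x)) = 4/5 + 3/5 = 4/5
¬(((y · y) ⇒ x) + (z + (x + x))) = ¬4/5 = 1/5
¬¬(((y · y) ⇒ x) + (z + (x + x))) = ¬1/5 = 4/5
¬y = ¬4/5 = 1/5
¬x = ¬3/5 = 2/5
¬y ⇒ ¬x = 1/5 ⇒ 2/5 = 1
x · y = 3/5 · 4/5 = 3/5
(x · y) · x = 3/5 · 3/5 = 3/5
¬z = ¬1/5 = 4/5
((x · y) · x) + ¬z = 3/5 + 4/5 = 4/5
(¬y ⇒ ¬x) · (((x · y) · x) + ¬z) = 1 · 4/5 = 4/5
¬¬(((y · y) ⇒ x) + (z + (x + x))) · ((¬y ⇒ ¬x) · (((x · y) · x) + ¬z)) = 4/5 · 4/5 = 4/5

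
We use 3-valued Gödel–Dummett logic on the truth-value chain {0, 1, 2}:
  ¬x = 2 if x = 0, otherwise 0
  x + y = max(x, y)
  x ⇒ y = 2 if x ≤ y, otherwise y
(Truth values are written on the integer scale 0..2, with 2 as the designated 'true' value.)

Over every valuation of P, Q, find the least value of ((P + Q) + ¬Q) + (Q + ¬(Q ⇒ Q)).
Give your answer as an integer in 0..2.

1

Take P = 0, Q = 1:
P + Q = 0 + 1 = 1
¬Q = ¬1 = 0
(P + Q) + ¬Q = 1 + 0 = 1
Q ⇒ Q = 1 ⇒ 1 = 2
¬(Q ⇒ Q) = ¬2 = 0
Q + ¬(Q ⇒ Q) = 1 + 0 = 1
((P + Q) + ¬Q) + (Q + ¬(Q ⇒ Q)) = 1 + 1 = 1
No assignment yields a value below 1, so this is the minimum.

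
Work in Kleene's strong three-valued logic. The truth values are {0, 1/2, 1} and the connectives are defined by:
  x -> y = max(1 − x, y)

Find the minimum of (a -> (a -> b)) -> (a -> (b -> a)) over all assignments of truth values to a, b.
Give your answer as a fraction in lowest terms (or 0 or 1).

1/2

Take a = 1/2, b = 1/2:
a -> b = 1/2 -> 1/2 = 1/2
a -> (a -> b) = 1/2 -> 1/2 = 1/2
b -> a = 1/2 -> 1/2 = 1/2
a -> (b -> a) = 1/2 -> 1/2 = 1/2
(a -> (a -> b)) -> (a -> (b -> a)) = 1/2 -> 1/2 = 1/2
No assignment yields a value below 1/2, so this is the minimum.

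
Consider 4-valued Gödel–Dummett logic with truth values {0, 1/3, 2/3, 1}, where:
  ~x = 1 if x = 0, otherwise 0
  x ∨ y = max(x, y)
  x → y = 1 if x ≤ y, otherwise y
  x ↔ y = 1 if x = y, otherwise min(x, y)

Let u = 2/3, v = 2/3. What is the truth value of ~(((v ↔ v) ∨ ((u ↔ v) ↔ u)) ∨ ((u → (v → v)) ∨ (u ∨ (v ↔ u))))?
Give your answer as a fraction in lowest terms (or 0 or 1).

v ↔ v = 2/3 ↔ 2/3 = 1
u ↔ v = 2/3 ↔ 2/3 = 1
(u ↔ v) ↔ u = 1 ↔ 2/3 = 2/3
(v ↔ v) ∨ ((u ↔ v) ↔ u) = 1 ∨ 2/3 = 1
v → v = 2/3 → 2/3 = 1
u → (v → v) = 2/3 → 1 = 1
v ↔ u = 2/3 ↔ 2/3 = 1
u ∨ (v ↔ u) = 2/3 ∨ 1 = 1
(u → (v → v)) ∨ (u ∨ (v ↔ u)) = 1 ∨ 1 = 1
((v ↔ v) ∨ ((u ↔ v) ↔ u)) ∨ ((u → (v → v)) ∨ (u ∨ (v ↔ u))) = 1 ∨ 1 = 1
~(((v ↔ v) ∨ ((u ↔ v) ↔ u)) ∨ ((u → (v → v)) ∨ (u ∨ (v ↔ u)))) = ~1 = 0

0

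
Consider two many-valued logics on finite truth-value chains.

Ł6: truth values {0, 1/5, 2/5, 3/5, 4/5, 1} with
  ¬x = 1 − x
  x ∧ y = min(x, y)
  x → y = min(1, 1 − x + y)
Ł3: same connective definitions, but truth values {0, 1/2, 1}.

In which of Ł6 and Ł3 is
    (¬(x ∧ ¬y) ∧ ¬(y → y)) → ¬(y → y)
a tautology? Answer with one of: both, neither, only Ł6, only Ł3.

both

In Ł6: every assignment gives 1 — tautology.
In Ł3: every assignment gives 1 — tautology.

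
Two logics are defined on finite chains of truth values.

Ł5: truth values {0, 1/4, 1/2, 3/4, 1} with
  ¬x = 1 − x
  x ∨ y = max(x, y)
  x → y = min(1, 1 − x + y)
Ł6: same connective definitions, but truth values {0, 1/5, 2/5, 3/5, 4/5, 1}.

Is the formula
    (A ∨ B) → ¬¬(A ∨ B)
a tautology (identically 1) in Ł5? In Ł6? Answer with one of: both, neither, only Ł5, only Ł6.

both

In Ł5: every assignment gives 1 — tautology.
In Ł6: every assignment gives 1 — tautology.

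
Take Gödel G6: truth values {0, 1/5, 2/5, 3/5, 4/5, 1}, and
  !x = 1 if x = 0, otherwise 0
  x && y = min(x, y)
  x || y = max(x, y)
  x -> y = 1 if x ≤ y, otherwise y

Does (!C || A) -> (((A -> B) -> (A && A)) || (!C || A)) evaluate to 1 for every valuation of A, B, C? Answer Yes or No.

Yes

At A = 4/5, B = 1, C = 4/5, for instance:
!C = !4/5 = 0
!C || A = 0 || 4/5 = 4/5
A -> B = 4/5 -> 1 = 1
A && A = 4/5 && 4/5 = 4/5
(A -> B) -> (A && A) = 1 -> 4/5 = 4/5
((A -> B) -> (A && A)) || (!C || A) = 4/5 || 4/5 = 4/5
(!C || A) -> (((A -> B) -> (A && A)) || (!C || A)) = 4/5 -> 4/5 = 1
and checking the remaining 215 assignments likewise gives ≥ 1 in every case.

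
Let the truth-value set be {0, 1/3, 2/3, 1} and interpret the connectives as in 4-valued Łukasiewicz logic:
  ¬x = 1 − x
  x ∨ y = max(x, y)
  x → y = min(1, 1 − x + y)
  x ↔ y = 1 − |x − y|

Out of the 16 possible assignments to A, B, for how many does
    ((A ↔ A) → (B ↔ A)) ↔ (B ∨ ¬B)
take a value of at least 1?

A = 0, B = 0 ↦ 1  ≥
A = 0, B = 1/3 ↦ 1  ≥
A = 0, B = 2/3 ↦ 2/3  <
A = 0, B = 1 ↦ 0  <
A = 1/3, B = 0 ↦ 2/3  <
A = 1/3, B = 1/3 ↦ 2/3  <
A = 1/3, B = 2/3 ↦ 1  ≥
A = 1/3, B = 1 ↦ 1/3  <
A = 2/3, B = 0 ↦ 1/3  <
A = 2/3, B = 1/3 ↦ 1  ≥
A = 2/3, B = 2/3 ↦ 2/3  <
A = 2/3, B = 1 ↦ 2/3  <
A = 1, B = 0 ↦ 0  <
A = 1, B = 1/3 ↦ 2/3  <
A = 1, B = 2/3 ↦ 1  ≥
A = 1, B = 1 ↦ 1  ≥
So 6 of the 16 assignments meet the threshold.

6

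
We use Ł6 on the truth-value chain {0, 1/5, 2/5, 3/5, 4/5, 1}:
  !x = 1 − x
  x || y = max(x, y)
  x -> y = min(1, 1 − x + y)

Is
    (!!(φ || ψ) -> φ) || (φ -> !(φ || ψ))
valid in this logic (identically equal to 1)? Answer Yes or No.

No

Counterexample: take φ = 1/5, ψ = 1.
φ || ψ = 1/5 || 1 = 1
!(φ || ψ) = !1 = 0
!!(φ || ψ) = !0 = 1
!!(φ || ψ) -> φ = 1 -> 1/5 = 1/5
φ || ψ = 1/5 || 1 = 1
!(φ || ψ) = !1 = 0
φ -> !(φ || ψ) = 1/5 -> 0 = 4/5
(!!(φ || ψ) -> φ) || (φ -> !(φ || ψ)) = 1/5 || 4/5 = 4/5
This gives 4/5 ≠ 1.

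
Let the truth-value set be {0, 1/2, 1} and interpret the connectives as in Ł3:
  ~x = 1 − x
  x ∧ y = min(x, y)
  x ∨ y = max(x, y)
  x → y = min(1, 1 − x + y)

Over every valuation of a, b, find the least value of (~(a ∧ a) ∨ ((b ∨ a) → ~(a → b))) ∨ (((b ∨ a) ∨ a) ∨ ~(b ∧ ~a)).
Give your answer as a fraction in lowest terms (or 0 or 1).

Take a = 1/2, b = 1/2:
a ∧ a = 1/2 ∧ 1/2 = 1/2
~(a ∧ a) = ~1/2 = 1/2
b ∨ a = 1/2 ∨ 1/2 = 1/2
a → b = 1/2 → 1/2 = 1
~(a → b) = ~1 = 0
(b ∨ a) → ~(a → b) = 1/2 → 0 = 1/2
~(a ∧ a) ∨ ((b ∨ a) → ~(a → b)) = 1/2 ∨ 1/2 = 1/2
b ∨ a = 1/2 ∨ 1/2 = 1/2
(b ∨ a) ∨ a = 1/2 ∨ 1/2 = 1/2
~a = ~1/2 = 1/2
b ∧ ~a = 1/2 ∧ 1/2 = 1/2
~(b ∧ ~a) = ~1/2 = 1/2
((b ∨ a) ∨ a) ∨ ~(b ∧ ~a) = 1/2 ∨ 1/2 = 1/2
(~(a ∧ a) ∨ ((b ∨ a) → ~(a → b))) ∨ (((b ∨ a) ∨ a) ∨ ~(b ∧ ~a)) = 1/2 ∨ 1/2 = 1/2
No assignment yields a value below 1/2, so this is the minimum.

1/2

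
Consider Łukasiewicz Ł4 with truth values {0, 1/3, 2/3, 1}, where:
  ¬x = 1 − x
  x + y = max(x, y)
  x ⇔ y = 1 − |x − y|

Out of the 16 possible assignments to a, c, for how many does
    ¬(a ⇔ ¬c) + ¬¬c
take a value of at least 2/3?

11

a = 0, c = 0 ↦ 1  ≥
a = 0, c = 1/3 ↦ 2/3  ≥
a = 0, c = 2/3 ↦ 2/3  ≥
a = 0, c = 1 ↦ 1  ≥
a = 1/3, c = 0 ↦ 2/3  ≥
a = 1/3, c = 1/3 ↦ 1/3  <
a = 1/3, c = 2/3 ↦ 2/3  ≥
a = 1/3, c = 1 ↦ 1  ≥
a = 2/3, c = 0 ↦ 1/3  <
a = 2/3, c = 1/3 ↦ 1/3  <
a = 2/3, c = 2/3 ↦ 2/3  ≥
a = 2/3, c = 1 ↦ 1  ≥
a = 1, c = 0 ↦ 0  <
a = 1, c = 1/3 ↦ 1/3  <
a = 1, c = 2/3 ↦ 2/3  ≥
a = 1, c = 1 ↦ 1  ≥
So 11 of the 16 assignments meet the threshold.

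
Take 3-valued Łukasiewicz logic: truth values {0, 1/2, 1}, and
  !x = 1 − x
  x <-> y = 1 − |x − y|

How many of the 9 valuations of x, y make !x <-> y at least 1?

x = 0, y = 0 ↦ 0  <
x = 0, y = 1/2 ↦ 1/2  <
x = 0, y = 1 ↦ 1  ≥
x = 1/2, y = 0 ↦ 1/2  <
x = 1/2, y = 1/2 ↦ 1  ≥
x = 1/2, y = 1 ↦ 1/2  <
x = 1, y = 0 ↦ 1  ≥
x = 1, y = 1/2 ↦ 1/2  <
x = 1, y = 1 ↦ 0  <
So 3 of the 9 assignments meet the threshold.

3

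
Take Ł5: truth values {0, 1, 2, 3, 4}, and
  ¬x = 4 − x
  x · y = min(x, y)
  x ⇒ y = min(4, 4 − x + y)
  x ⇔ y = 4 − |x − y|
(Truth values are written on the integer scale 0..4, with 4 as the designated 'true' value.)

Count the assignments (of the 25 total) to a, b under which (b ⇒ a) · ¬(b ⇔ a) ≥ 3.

value 4: 1 assignment (counts)
value 3: 2 assignments (counts)
value 2: 6 assignments
value 1: 10 assignments
value 0: 6 assignments
So 3 of the 25 assignments meet the threshold.

3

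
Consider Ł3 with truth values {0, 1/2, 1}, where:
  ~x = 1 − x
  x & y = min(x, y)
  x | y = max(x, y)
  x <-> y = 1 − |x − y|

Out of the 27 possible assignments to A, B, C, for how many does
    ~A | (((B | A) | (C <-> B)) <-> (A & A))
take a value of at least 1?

22

value 1: 22 assignments (counts)
value 1/2: 5 assignments
So 22 of the 27 assignments meet the threshold.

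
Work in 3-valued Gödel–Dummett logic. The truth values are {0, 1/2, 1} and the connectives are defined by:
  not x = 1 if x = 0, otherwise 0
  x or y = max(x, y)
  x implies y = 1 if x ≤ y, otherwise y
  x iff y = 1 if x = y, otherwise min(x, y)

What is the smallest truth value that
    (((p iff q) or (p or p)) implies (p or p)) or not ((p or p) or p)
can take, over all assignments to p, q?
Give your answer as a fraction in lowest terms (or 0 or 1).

Take p = 1/2, q = 1/2:
p iff q = 1/2 iff 1/2 = 1
p or p = 1/2 or 1/2 = 1/2
(p iff q) or (p or p) = 1 or 1/2 = 1
p or p = 1/2 or 1/2 = 1/2
((p iff q) or (p or p)) implies (p or p) = 1 implies 1/2 = 1/2
p or p = 1/2 or 1/2 = 1/2
(p or p) or p = 1/2 or 1/2 = 1/2
not ((p or p) or p) = not 1/2 = 0
(((p iff q) or (p or p)) implies (p or p)) or not ((p or p) or p) = 1/2 or 0 = 1/2
No assignment yields a value below 1/2, so this is the minimum.

1/2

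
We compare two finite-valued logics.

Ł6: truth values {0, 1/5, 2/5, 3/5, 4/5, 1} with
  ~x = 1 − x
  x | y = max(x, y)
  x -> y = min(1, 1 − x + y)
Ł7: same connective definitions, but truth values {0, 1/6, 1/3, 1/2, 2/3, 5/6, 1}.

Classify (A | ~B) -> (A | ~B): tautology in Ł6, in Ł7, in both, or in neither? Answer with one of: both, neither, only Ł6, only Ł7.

In Ł6: every assignment gives 1 — tautology.
In Ł7: every assignment gives 1 — tautology.

both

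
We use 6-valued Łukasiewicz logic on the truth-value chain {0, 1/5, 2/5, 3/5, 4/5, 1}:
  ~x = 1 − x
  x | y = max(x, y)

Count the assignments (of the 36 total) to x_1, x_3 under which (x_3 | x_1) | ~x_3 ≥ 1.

16

value 1: 16 assignments (counts)
value 4/5: 12 assignments
value 3/5: 8 assignments
So 16 of the 36 assignments meet the threshold.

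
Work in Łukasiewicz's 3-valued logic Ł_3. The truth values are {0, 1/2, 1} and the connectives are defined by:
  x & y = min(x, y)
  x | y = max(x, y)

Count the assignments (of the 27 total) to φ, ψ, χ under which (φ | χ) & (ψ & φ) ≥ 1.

value 1: 3 assignments (counts)
value 1/2: 9 assignments
value 0: 15 assignments
So 3 of the 27 assignments meet the threshold.

3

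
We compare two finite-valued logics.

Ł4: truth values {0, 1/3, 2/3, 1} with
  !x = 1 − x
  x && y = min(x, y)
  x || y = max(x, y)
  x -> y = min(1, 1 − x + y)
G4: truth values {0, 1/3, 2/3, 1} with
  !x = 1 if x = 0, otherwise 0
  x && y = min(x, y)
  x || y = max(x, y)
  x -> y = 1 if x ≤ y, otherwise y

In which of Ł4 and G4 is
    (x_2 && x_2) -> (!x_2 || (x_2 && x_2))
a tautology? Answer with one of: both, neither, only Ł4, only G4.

both

In Ł4: every assignment gives 1 — tautology.
In G4: every assignment gives 1 — tautology.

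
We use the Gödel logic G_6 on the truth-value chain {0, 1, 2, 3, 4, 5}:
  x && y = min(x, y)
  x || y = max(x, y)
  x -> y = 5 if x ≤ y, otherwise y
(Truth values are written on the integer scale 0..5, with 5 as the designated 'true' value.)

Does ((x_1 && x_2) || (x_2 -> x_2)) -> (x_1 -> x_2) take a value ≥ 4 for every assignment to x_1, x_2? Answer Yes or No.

Counterexample: take x_1 = 1, x_2 = 0.
x_1 && x_2 = 1 && 0 = 0
x_2 -> x_2 = 0 -> 0 = 5
(x_1 && x_2) || (x_2 -> x_2) = 0 || 5 = 5
x_1 -> x_2 = 1 -> 0 = 0
((x_1 && x_2) || (x_2 -> x_2)) -> (x_1 -> x_2) = 5 -> 0 = 0
This gives 0, which is below 4.

No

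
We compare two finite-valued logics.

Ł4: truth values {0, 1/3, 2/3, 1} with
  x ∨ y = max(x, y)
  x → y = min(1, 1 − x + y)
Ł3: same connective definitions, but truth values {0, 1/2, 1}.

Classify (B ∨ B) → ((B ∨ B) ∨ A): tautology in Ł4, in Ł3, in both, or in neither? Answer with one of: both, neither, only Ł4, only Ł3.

In Ł4: every assignment gives 1 — tautology.
In Ł3: every assignment gives 1 — tautology.

both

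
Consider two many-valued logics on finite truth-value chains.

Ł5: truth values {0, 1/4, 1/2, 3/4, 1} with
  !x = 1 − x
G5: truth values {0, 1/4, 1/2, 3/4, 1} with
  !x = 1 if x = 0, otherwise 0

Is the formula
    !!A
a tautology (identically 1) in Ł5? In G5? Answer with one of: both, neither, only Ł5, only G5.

neither

In Ł5: at A = 0 the value is 0 — not a tautology.
In G5: at A = 0 the value is 0 — not a tautology.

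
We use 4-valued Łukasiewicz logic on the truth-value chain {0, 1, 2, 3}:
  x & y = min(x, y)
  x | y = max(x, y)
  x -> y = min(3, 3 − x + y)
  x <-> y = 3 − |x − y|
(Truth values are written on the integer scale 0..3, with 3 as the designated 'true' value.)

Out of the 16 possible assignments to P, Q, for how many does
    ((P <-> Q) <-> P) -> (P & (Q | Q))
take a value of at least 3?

7

P = 0, Q = 0 ↦ 3  ≥
P = 0, Q = 1 ↦ 2  <
P = 0, Q = 2 ↦ 1  <
P = 0, Q = 3 ↦ 0  <
P = 1, Q = 0 ↦ 1  <
P = 1, Q = 1 ↦ 3  ≥
P = 1, Q = 2 ↦ 2  <
P = 1, Q = 3 ↦ 1  <
P = 2, Q = 0 ↦ 1  <
P = 2, Q = 1 ↦ 1  <
P = 2, Q = 2 ↦ 3  ≥
P = 2, Q = 3 ↦ 2  <
P = 3, Q = 0 ↦ 3  ≥
P = 3, Q = 1 ↦ 3  ≥
P = 3, Q = 2 ↦ 3  ≥
P = 3, Q = 3 ↦ 3  ≥
So 7 of the 16 assignments meet the threshold.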